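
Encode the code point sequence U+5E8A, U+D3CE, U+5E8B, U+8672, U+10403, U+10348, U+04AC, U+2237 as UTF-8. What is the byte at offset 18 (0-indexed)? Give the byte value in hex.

0x8D

U+5E8A → 3-byte form E5 BA 8A at offsets 0–2.
U+D3CE → 3-byte form ED 8F 8E at offsets 3–5.
U+5E8B → 3-byte form E5 BA 8B at offsets 6–8.
U+8672 → 3-byte form E8 99 B2 at offsets 9–11.
U+10403 → 4-byte form F0 90 90 83 at offsets 12–15.
U+10348 → 4-byte form F0 90 8D 88 at offsets 16–19.
Offset 18 falls in char 6's range; it's byte 3 of F0 90 8D 88 = 0x8D.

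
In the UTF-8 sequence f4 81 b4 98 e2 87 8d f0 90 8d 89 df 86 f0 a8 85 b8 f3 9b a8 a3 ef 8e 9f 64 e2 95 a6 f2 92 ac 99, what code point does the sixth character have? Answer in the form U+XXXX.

U+DBA23

Offset 0: leading byte 0xF4 = 11110100 → 4-byte char #1 = F4 81 B4 98.
Offset 4: leading byte 0xE2 = 11100010 → 3-byte char #2 = E2 87 8D.
Offset 7: leading byte 0xF0 = 11110000 → 4-byte char #3 = F0 90 8D 89.
Offset 11: leading byte 0xDF = 11011111 → 2-byte char #4 = DF 86.
Offset 13: leading byte 0xF0 = 11110000 → 4-byte char #5 = F0 A8 85 B8.
Offset 17: leading byte 0xF3 = 11110011 → 4-byte char #6 = F3 9B A8 A3.
Leading byte 0xF3 = 11110011 matches 11110xxx → 4-byte sequence.
Byte 1: 0xF3 = 11110011, payload 011 (3 bits).
Byte 2: 0x9B = 10011011 (10xxxxxx ✓), payload 011011.
Byte 3: 0xA8 = 10101000 (10xxxxxx ✓), payload 101000.
Byte 4: 0xA3 = 10100011 (10xxxxxx ✓), payload 100011.
Concatenate: 011011011101000100011 = 0xDBA23 (21 bits → U+DBA23).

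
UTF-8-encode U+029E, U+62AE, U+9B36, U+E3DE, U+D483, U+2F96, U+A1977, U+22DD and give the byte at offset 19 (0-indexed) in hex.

0xA5

U+029E → 2-byte form CA 9E at offsets 0–1.
U+62AE → 3-byte form E6 8A AE at offsets 2–4.
U+9B36 → 3-byte form E9 AC B6 at offsets 5–7.
U+E3DE → 3-byte form EE 8F 9E at offsets 8–10.
U+D483 → 3-byte form ED 92 83 at offsets 11–13.
U+2F96 → 3-byte form E2 BE 96 at offsets 14–16.
U+A1977 → 4-byte form F2 A1 A5 B7 at offsets 17–20.
Offset 19 falls in char 7's range; it's byte 3 of F2 A1 A5 B7 = 0xA5.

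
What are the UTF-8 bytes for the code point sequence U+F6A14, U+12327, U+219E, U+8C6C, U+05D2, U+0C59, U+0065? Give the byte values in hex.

U+F6A14: 4-byte form → F3 B6 A8 94.
U+12327: 4-byte form → F0 92 8C A7.
U+219E: 3-byte form → E2 86 9E.
U+8C6C: 3-byte form → E8 B1 AC.
U+05D2: 2-byte form → D7 92.
U+0C59: 3-byte form → E0 B1 99.
U+0065: 1-byte form → 65.
Concatenated (20 bytes): F3 B6 A8 94 F0 92 8C A7 E2 86 9E E8 B1 AC D7 92 E0 B1 99 65.

F3 B6 A8 94 F0 92 8C A7 E2 86 9E E8 B1 AC D7 92 E0 B1 99 65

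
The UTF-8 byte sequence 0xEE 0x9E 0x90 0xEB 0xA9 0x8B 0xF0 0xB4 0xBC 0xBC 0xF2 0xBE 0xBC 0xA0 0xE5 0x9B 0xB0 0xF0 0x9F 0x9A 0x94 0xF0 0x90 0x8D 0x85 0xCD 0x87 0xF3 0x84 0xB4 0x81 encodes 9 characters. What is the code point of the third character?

U+34F3C

Offset 0: leading byte 0xEE = 11101110 → 3-byte char #1 = EE 9E 90.
Offset 3: leading byte 0xEB = 11101011 → 3-byte char #2 = EB A9 8B.
Offset 6: leading byte 0xF0 = 11110000 → 4-byte char #3 = F0 B4 BC BC.
Leading byte 0xF0 = 11110000 matches 11110xxx → 4-byte sequence.
Byte 1: 0xF0 = 11110000, payload 000 (3 bits).
Byte 2: 0xB4 = 10110100 (10xxxxxx ✓), payload 110100.
Byte 3: 0xBC = 10111100 (10xxxxxx ✓), payload 111100.
Byte 4: 0xBC = 10111100 (10xxxxxx ✓), payload 111100.
Concatenate: 000110100111100111100 = 0x34F3C (21 bits → U+34F3C).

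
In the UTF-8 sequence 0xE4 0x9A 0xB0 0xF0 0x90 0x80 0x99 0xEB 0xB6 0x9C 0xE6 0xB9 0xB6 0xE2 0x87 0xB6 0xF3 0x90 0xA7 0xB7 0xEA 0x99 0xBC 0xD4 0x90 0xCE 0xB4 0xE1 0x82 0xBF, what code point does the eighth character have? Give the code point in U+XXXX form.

U+0510

Offset 0: leading byte 0xE4 = 11100100 → 3-byte char #1 = E4 9A B0.
Offset 3: leading byte 0xF0 = 11110000 → 4-byte char #2 = F0 90 80 99.
Offset 7: leading byte 0xEB = 11101011 → 3-byte char #3 = EB B6 9C.
Offset 10: leading byte 0xE6 = 11100110 → 3-byte char #4 = E6 B9 B6.
Offset 13: leading byte 0xE2 = 11100010 → 3-byte char #5 = E2 87 B6.
Offset 16: leading byte 0xF3 = 11110011 → 4-byte char #6 = F3 90 A7 B7.
Offset 20: leading byte 0xEA = 11101010 → 3-byte char #7 = EA 99 BC.
Offset 23: leading byte 0xD4 = 11010100 → 2-byte char #8 = D4 90.
Leading byte 0xD4 = 11010100 matches 110xxxxx → 2-byte sequence.
Byte 1: 0xD4 = 11010100, payload 10100 (5 bits).
Byte 2: 0x90 = 10010000 (10xxxxxx ✓), payload 010000.
Concatenate: 10100010000 = 0x510 (11 bits → U+0510).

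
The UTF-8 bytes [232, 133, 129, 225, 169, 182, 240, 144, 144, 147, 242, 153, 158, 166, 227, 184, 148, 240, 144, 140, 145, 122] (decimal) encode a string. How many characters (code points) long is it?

7

Byte at offset 0: 0xE8 = 11101000 → 3-byte char (#1). Advance 3.
Byte at offset 3: 0xE1 = 11100001 → 3-byte char (#2). Advance 3.
Byte at offset 6: 0xF0 = 11110000 → 4-byte char (#3). Advance 4.
Byte at offset 10: 0xF2 = 11110010 → 4-byte char (#4). Advance 4.
Byte at offset 14: 0xE3 = 11100011 → 3-byte char (#5). Advance 3.
Byte at offset 17: 0xF0 = 11110000 → 4-byte char (#6). Advance 4.
Byte at offset 21: 0x7A = 01111010 → 1-byte char (#7). Advance 1.
Reached end at offset 22 after 7 code points.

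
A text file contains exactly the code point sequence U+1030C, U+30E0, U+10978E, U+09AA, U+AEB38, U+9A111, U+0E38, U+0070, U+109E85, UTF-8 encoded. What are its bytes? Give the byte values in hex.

F0 90 8C 8C E3 83 A0 F4 89 9E 8E E0 A6 AA F2 AE AC B8 F2 9A 84 91 E0 B8 B8 70 F4 89 BA 85

U+1030C: 4-byte form → F0 90 8C 8C.
U+30E0: 3-byte form → E3 83 A0.
U+10978E: 4-byte form → F4 89 9E 8E.
U+09AA: 3-byte form → E0 A6 AA.
U+AEB38: 4-byte form → F2 AE AC B8.
U+9A111: 4-byte form → F2 9A 84 91.
U+0E38: 3-byte form → E0 B8 B8.
U+0070: 1-byte form → 70.
U+109E85: 4-byte form → F4 89 BA 85.
Concatenated (30 bytes): F0 90 8C 8C E3 83 A0 F4 89 9E 8E E0 A6 AA F2 AE AC B8 F2 9A 84 91 E0 B8 B8 70 F4 89 BA 85.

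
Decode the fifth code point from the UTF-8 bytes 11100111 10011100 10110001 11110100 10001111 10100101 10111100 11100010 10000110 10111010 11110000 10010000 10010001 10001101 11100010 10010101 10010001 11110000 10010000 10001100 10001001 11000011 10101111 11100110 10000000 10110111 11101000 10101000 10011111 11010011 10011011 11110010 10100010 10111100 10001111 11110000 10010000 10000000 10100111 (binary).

Offset 0: leading byte 0xE7 = 11100111 → 3-byte char #1 = E7 9C B1.
Offset 3: leading byte 0xF4 = 11110100 → 4-byte char #2 = F4 8F A5 BC.
Offset 7: leading byte 0xE2 = 11100010 → 3-byte char #3 = E2 86 BA.
Offset 10: leading byte 0xF0 = 11110000 → 4-byte char #4 = F0 90 91 8D.
Offset 14: leading byte 0xE2 = 11100010 → 3-byte char #5 = E2 95 91.
Leading byte 0xE2 = 11100010 matches 1110xxxx → 3-byte sequence.
Byte 1: 0xE2 = 11100010, payload 0010 (4 bits).
Byte 2: 0x95 = 10010101 (10xxxxxx ✓), payload 010101.
Byte 3: 0x91 = 10010001 (10xxxxxx ✓), payload 010001.
Concatenate: 0010010101010001 = 0x2551 (16 bits → U+2551).

U+2551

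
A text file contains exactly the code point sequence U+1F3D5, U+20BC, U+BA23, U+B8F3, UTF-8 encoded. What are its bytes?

U+1F3D5: 4-byte form → F0 9F 8F 95.
U+20BC: 3-byte form → E2 82 BC.
U+BA23: 3-byte form → EB A8 A3.
U+B8F3: 3-byte form → EB A3 B3.
Concatenated (13 bytes): F0 9F 8F 95 E2 82 BC EB A8 A3 EB A3 B3.

F0 9F 8F 95 E2 82 BC EB A8 A3 EB A3 B3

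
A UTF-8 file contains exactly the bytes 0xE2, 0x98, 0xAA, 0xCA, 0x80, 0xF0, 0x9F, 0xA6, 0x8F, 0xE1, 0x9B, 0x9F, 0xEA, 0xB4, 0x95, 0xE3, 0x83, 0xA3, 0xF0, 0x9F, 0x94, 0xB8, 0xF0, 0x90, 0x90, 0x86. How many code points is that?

8

Byte at offset 0: 0xE2 = 11100010 → 3-byte char (#1). Advance 3.
Byte at offset 3: 0xCA = 11001010 → 2-byte char (#2). Advance 2.
Byte at offset 5: 0xF0 = 11110000 → 4-byte char (#3). Advance 4.
Byte at offset 9: 0xE1 = 11100001 → 3-byte char (#4). Advance 3.
Byte at offset 12: 0xEA = 11101010 → 3-byte char (#5). Advance 3.
Byte at offset 15: 0xE3 = 11100011 → 3-byte char (#6). Advance 3.
Byte at offset 18: 0xF0 = 11110000 → 4-byte char (#7). Advance 4.
Byte at offset 22: 0xF0 = 11110000 → 4-byte char (#8). Advance 4.
Reached end at offset 26 after 8 code points.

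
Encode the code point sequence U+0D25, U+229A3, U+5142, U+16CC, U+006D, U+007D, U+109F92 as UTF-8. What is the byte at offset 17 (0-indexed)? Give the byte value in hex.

U+0D25 → 3-byte form E0 B4 A5 at offsets 0–2.
U+229A3 → 4-byte form F0 A2 A6 A3 at offsets 3–6.
U+5142 → 3-byte form E5 85 82 at offsets 7–9.
U+16CC → 3-byte form E1 9B 8C at offsets 10–12.
U+006D → 1-byte form 6D at offsets 13–13.
U+007D → 1-byte form 7D at offsets 14–14.
U+109F92 → 4-byte form F4 89 BE 92 at offsets 15–18.
Offset 17 falls in char 7's range; it's byte 3 of F4 89 BE 92 = 0xBE.

0xBE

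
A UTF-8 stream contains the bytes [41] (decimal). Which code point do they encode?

U+0029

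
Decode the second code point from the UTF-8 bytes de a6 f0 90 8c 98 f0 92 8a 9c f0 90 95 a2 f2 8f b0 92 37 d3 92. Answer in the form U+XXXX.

U+10318

Offset 0: leading byte 0xDE = 11011110 → 2-byte char #1 = DE A6.
Offset 2: leading byte 0xF0 = 11110000 → 4-byte char #2 = F0 90 8C 98.
Leading byte 0xF0 = 11110000 matches 11110xxx → 4-byte sequence.
Byte 1: 0xF0 = 11110000, payload 000 (3 bits).
Byte 2: 0x90 = 10010000 (10xxxxxx ✓), payload 010000.
Byte 3: 0x8C = 10001100 (10xxxxxx ✓), payload 001100.
Byte 4: 0x98 = 10011000 (10xxxxxx ✓), payload 011000.
Concatenate: 000010000001100011000 = 0x10318 (21 bits → U+10318).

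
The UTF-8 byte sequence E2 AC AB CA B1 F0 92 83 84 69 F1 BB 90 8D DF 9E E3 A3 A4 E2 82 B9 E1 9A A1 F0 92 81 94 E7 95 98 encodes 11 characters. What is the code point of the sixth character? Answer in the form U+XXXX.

U+07DE

Offset 0: leading byte 0xE2 = 11100010 → 3-byte char #1 = E2 AC AB.
Offset 3: leading byte 0xCA = 11001010 → 2-byte char #2 = CA B1.
Offset 5: leading byte 0xF0 = 11110000 → 4-byte char #3 = F0 92 83 84.
Offset 9: leading byte 0x69 = 01101001 → 1-byte char #4 = 69.
Offset 10: leading byte 0xF1 = 11110001 → 4-byte char #5 = F1 BB 90 8D.
Offset 14: leading byte 0xDF = 11011111 → 2-byte char #6 = DF 9E.
Leading byte 0xDF = 11011111 matches 110xxxxx → 2-byte sequence.
Byte 1: 0xDF = 11011111, payload 11111 (5 bits).
Byte 2: 0x9E = 10011110 (10xxxxxx ✓), payload 011110.
Concatenate: 11111011110 = 0x7DE (11 bits → U+07DE).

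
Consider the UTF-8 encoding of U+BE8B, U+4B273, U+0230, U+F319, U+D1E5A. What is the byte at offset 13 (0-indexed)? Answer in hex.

U+BE8B → 3-byte form EB BA 8B at offsets 0–2.
U+4B273 → 4-byte form F1 8B 89 B3 at offsets 3–6.
U+0230 → 2-byte form C8 B0 at offsets 7–8.
U+F319 → 3-byte form EF 8C 99 at offsets 9–11.
U+D1E5A → 4-byte form F3 91 B9 9A at offsets 12–15.
Offset 13 falls in char 5's range; it's byte 2 of F3 91 B9 9A = 0x91.

0x91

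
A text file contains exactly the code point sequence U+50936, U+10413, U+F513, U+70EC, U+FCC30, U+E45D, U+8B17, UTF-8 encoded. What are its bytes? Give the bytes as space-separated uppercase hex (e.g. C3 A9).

F1 90 A4 B6 F0 90 90 93 EF 94 93 E7 83 AC F3 BC B0 B0 EE 91 9D E8 AC 97

U+50936: 4-byte form → F1 90 A4 B6.
U+10413: 4-byte form → F0 90 90 93.
U+F513: 3-byte form → EF 94 93.
U+70EC: 3-byte form → E7 83 AC.
U+FCC30: 4-byte form → F3 BC B0 B0.
U+E45D: 3-byte form → EE 91 9D.
U+8B17: 3-byte form → E8 AC 97.
Concatenated (24 bytes): F1 90 A4 B6 F0 90 90 93 EF 94 93 E7 83 AC F3 BC B0 B0 EE 91 9D E8 AC 97.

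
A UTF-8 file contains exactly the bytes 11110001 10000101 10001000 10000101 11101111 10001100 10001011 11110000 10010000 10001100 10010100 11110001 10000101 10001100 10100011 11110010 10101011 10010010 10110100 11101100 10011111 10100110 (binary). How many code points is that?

6

Byte at offset 0: 0xF1 = 11110001 → 4-byte char (#1). Advance 4.
Byte at offset 4: 0xEF = 11101111 → 3-byte char (#2). Advance 3.
Byte at offset 7: 0xF0 = 11110000 → 4-byte char (#3). Advance 4.
Byte at offset 11: 0xF1 = 11110001 → 4-byte char (#4). Advance 4.
Byte at offset 15: 0xF2 = 11110010 → 4-byte char (#5). Advance 4.
Byte at offset 19: 0xEC = 11101100 → 3-byte char (#6). Advance 3.
Reached end at offset 22 after 6 code points.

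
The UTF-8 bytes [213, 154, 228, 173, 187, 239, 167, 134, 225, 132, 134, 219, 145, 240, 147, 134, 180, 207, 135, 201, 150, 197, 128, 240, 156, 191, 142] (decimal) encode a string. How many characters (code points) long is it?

Byte at offset 0: 0xD5 = 11010101 → 2-byte char (#1). Advance 2.
Byte at offset 2: 0xE4 = 11100100 → 3-byte char (#2). Advance 3.
Byte at offset 5: 0xEF = 11101111 → 3-byte char (#3). Advance 3.
Byte at offset 8: 0xE1 = 11100001 → 3-byte char (#4). Advance 3.
Byte at offset 11: 0xDB = 11011011 → 2-byte char (#5). Advance 2.
Byte at offset 13: 0xF0 = 11110000 → 4-byte char (#6). Advance 4.
Byte at offset 17: 0xCF = 11001111 → 2-byte char (#7). Advance 2.
Byte at offset 19: 0xC9 = 11001001 → 2-byte char (#8). Advance 2.
Byte at offset 21: 0xC5 = 11000101 → 2-byte char (#9). Advance 2.
Byte at offset 23: 0xF0 = 11110000 → 4-byte char (#10). Advance 4.
Reached end at offset 27 after 10 code points.

10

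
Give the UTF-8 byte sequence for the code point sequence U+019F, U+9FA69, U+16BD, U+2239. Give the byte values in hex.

C6 9F F2 9F A9 A9 E1 9A BD E2 88 B9

U+019F: 2-byte form → C6 9F.
U+9FA69: 4-byte form → F2 9F A9 A9.
U+16BD: 3-byte form → E1 9A BD.
U+2239: 3-byte form → E2 88 B9.
Concatenated (12 bytes): C6 9F F2 9F A9 A9 E1 9A BD E2 88 B9.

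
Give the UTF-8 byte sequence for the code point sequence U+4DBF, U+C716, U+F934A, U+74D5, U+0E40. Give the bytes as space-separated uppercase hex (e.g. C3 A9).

U+4DBF: 3-byte form → E4 B6 BF.
U+C716: 3-byte form → EC 9C 96.
U+F934A: 4-byte form → F3 B9 8D 8A.
U+74D5: 3-byte form → E7 93 95.
U+0E40: 3-byte form → E0 B9 80.
Concatenated (16 bytes): E4 B6 BF EC 9C 96 F3 B9 8D 8A E7 93 95 E0 B9 80.

E4 B6 BF EC 9C 96 F3 B9 8D 8A E7 93 95 E0 B9 80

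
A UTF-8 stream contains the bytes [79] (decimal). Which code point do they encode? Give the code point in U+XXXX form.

U+004F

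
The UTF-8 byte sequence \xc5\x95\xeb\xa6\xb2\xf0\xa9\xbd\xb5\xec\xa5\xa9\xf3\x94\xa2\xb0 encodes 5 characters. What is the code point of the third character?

Offset 0: leading byte 0xC5 = 11000101 → 2-byte char #1 = C5 95.
Offset 2: leading byte 0xEB = 11101011 → 3-byte char #2 = EB A6 B2.
Offset 5: leading byte 0xF0 = 11110000 → 4-byte char #3 = F0 A9 BD B5.
Leading byte 0xF0 = 11110000 matches 11110xxx → 4-byte sequence.
Byte 1: 0xF0 = 11110000, payload 000 (3 bits).
Byte 2: 0xA9 = 10101001 (10xxxxxx ✓), payload 101001.
Byte 3: 0xBD = 10111101 (10xxxxxx ✓), payload 111101.
Byte 4: 0xB5 = 10110101 (10xxxxxx ✓), payload 110101.
Concatenate: 000101001111101110101 = 0x29F75 (21 bits → U+29F75).

U+29F75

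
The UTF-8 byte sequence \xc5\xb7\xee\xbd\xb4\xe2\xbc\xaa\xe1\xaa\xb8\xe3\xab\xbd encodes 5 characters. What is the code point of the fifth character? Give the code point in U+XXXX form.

Offset 0: leading byte 0xC5 = 11000101 → 2-byte char #1 = C5 B7.
Offset 2: leading byte 0xEE = 11101110 → 3-byte char #2 = EE BD B4.
Offset 5: leading byte 0xE2 = 11100010 → 3-byte char #3 = E2 BC AA.
Offset 8: leading byte 0xE1 = 11100001 → 3-byte char #4 = E1 AA B8.
Offset 11: leading byte 0xE3 = 11100011 → 3-byte char #5 = E3 AB BD.
Leading byte 0xE3 = 11100011 matches 1110xxxx → 3-byte sequence.
Byte 1: 0xE3 = 11100011, payload 0011 (4 bits).
Byte 2: 0xAB = 10101011 (10xxxxxx ✓), payload 101011.
Byte 3: 0xBD = 10111101 (10xxxxxx ✓), payload 111101.
Concatenate: 0011101011111101 = 0x3AFD (16 bits → U+3AFD).

U+3AFD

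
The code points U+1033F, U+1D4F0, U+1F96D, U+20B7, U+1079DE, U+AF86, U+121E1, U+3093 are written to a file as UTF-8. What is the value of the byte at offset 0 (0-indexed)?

0xF0

U+1033F → 4-byte form F0 90 8C BF at offsets 0–3.
Offset 0 falls in char 1's range; it's byte 1 of F0 90 8C BF = 0xF0.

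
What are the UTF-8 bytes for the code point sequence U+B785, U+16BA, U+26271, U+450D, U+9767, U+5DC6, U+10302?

U+B785: 3-byte form → EB 9E 85.
U+16BA: 3-byte form → E1 9A BA.
U+26271: 4-byte form → F0 A6 89 B1.
U+450D: 3-byte form → E4 94 8D.
U+9767: 3-byte form → E9 9D A7.
U+5DC6: 3-byte form → E5 B7 86.
U+10302: 4-byte form → F0 90 8C 82.
Concatenated (23 bytes): EB 9E 85 E1 9A BA F0 A6 89 B1 E4 94 8D E9 9D A7 E5 B7 86 F0 90 8C 82.

EB 9E 85 E1 9A BA F0 A6 89 B1 E4 94 8D E9 9D A7 E5 B7 86 F0 90 8C 82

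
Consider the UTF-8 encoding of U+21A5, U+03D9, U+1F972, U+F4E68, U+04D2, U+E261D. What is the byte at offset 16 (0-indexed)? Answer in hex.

U+21A5 → 3-byte form E2 86 A5 at offsets 0–2.
U+03D9 → 2-byte form CF 99 at offsets 3–4.
U+1F972 → 4-byte form F0 9F A5 B2 at offsets 5–8.
U+F4E68 → 4-byte form F3 B4 B9 A8 at offsets 9–12.
U+04D2 → 2-byte form D3 92 at offsets 13–14.
U+E261D → 4-byte form F3 A2 98 9D at offsets 15–18.
Offset 16 falls in char 6's range; it's byte 2 of F3 A2 98 9D = 0xA2.

0xA2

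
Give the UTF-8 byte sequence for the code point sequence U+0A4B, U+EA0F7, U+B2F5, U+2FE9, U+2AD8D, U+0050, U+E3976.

E0 A9 8B F3 AA 83 B7 EB 8B B5 E2 BF A9 F0 AA B6 8D 50 F3 A3 A5 B6

U+0A4B: 3-byte form → E0 A9 8B.
U+EA0F7: 4-byte form → F3 AA 83 B7.
U+B2F5: 3-byte form → EB 8B B5.
U+2FE9: 3-byte form → E2 BF A9.
U+2AD8D: 4-byte form → F0 AA B6 8D.
U+0050: 1-byte form → 50.
U+E3976: 4-byte form → F3 A3 A5 B6.
Concatenated (22 bytes): E0 A9 8B F3 AA 83 B7 EB 8B B5 E2 BF A9 F0 AA B6 8D 50 F3 A3 A5 B6.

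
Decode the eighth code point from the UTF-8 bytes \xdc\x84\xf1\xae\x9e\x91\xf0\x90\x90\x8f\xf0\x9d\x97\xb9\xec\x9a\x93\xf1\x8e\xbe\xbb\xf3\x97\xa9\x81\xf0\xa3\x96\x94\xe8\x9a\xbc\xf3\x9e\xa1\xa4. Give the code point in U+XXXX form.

U+23594

Offset 0: leading byte 0xDC = 11011100 → 2-byte char #1 = DC 84.
Offset 2: leading byte 0xF1 = 11110001 → 4-byte char #2 = F1 AE 9E 91.
Offset 6: leading byte 0xF0 = 11110000 → 4-byte char #3 = F0 90 90 8F.
Offset 10: leading byte 0xF0 = 11110000 → 4-byte char #4 = F0 9D 97 B9.
Offset 14: leading byte 0xEC = 11101100 → 3-byte char #5 = EC 9A 93.
Offset 17: leading byte 0xF1 = 11110001 → 4-byte char #6 = F1 8E BE BB.
Offset 21: leading byte 0xF3 = 11110011 → 4-byte char #7 = F3 97 A9 81.
Offset 25: leading byte 0xF0 = 11110000 → 4-byte char #8 = F0 A3 96 94.
Leading byte 0xF0 = 11110000 matches 11110xxx → 4-byte sequence.
Byte 1: 0xF0 = 11110000, payload 000 (3 bits).
Byte 2: 0xA3 = 10100011 (10xxxxxx ✓), payload 100011.
Byte 3: 0x96 = 10010110 (10xxxxxx ✓), payload 010110.
Byte 4: 0x94 = 10010100 (10xxxxxx ✓), payload 010100.
Concatenate: 000100011010110010100 = 0x23594 (21 bits → U+23594).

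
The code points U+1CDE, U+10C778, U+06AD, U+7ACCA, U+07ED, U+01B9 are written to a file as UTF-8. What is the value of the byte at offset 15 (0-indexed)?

0xC6

U+1CDE → 3-byte form E1 B3 9E at offsets 0–2.
U+10C778 → 4-byte form F4 8C 9D B8 at offsets 3–6.
U+06AD → 2-byte form DA AD at offsets 7–8.
U+7ACCA → 4-byte form F1 BA B3 8A at offsets 9–12.
U+07ED → 2-byte form DF AD at offsets 13–14.
U+01B9 → 2-byte form C6 B9 at offsets 15–16.
Offset 15 falls in char 6's range; it's byte 1 of C6 B9 = 0xC6.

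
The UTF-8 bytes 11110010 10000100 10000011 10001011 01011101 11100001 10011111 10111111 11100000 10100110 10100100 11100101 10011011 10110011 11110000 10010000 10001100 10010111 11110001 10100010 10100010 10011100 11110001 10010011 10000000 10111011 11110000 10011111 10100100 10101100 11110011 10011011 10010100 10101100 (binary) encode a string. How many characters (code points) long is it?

Byte at offset 0: 0xF2 = 11110010 → 4-byte char (#1). Advance 4.
Byte at offset 4: 0x5D = 01011101 → 1-byte char (#2). Advance 1.
Byte at offset 5: 0xE1 = 11100001 → 3-byte char (#3). Advance 3.
Byte at offset 8: 0xE0 = 11100000 → 3-byte char (#4). Advance 3.
Byte at offset 11: 0xE5 = 11100101 → 3-byte char (#5). Advance 3.
Byte at offset 14: 0xF0 = 11110000 → 4-byte char (#6). Advance 4.
Byte at offset 18: 0xF1 = 11110001 → 4-byte char (#7). Advance 4.
Byte at offset 22: 0xF1 = 11110001 → 4-byte char (#8). Advance 4.
Byte at offset 26: 0xF0 = 11110000 → 4-byte char (#9). Advance 4.
Byte at offset 30: 0xF3 = 11110011 → 4-byte char (#10). Advance 4.
Reached end at offset 34 after 10 code points.

10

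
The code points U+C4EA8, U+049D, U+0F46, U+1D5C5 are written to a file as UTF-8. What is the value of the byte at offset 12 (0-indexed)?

U+C4EA8 → 4-byte form F3 84 BA A8 at offsets 0–3.
U+049D → 2-byte form D2 9D at offsets 4–5.
U+0F46 → 3-byte form E0 BD 86 at offsets 6–8.
U+1D5C5 → 4-byte form F0 9D 97 85 at offsets 9–12.
Offset 12 falls in char 4's range; it's byte 4 of F0 9D 97 85 = 0x85.

0x85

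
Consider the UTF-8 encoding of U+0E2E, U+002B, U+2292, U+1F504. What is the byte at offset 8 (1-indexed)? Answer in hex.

1-indexed offset 8 is 0-indexed offset 7.
U+0E2E → 3-byte form E0 B8 AE at offsets 0–2.
U+002B → 1-byte form 2B at offsets 3–3.
U+2292 → 3-byte form E2 8A 92 at offsets 4–6.
U+1F504 → 4-byte form F0 9F 94 84 at offsets 7–10.
Offset 7 falls in char 4's range; it's byte 1 of F0 9F 94 84 = 0xF0.

0xF0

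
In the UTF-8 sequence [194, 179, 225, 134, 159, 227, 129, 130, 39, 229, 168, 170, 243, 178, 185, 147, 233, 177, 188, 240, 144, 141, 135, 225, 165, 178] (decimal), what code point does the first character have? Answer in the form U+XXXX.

Offset 0: leading byte 0xC2 = 11000010 → 2-byte char #1 = C2 B3.
Leading byte 0xC2 = 11000010 matches 110xxxxx → 2-byte sequence.
Byte 1: 0xC2 = 11000010, payload 00010 (5 bits).
Byte 2: 0xB3 = 10110011 (10xxxxxx ✓), payload 110011.
Concatenate: 00010110011 = 0xB3 (11 bits → U+00B3).

U+00B3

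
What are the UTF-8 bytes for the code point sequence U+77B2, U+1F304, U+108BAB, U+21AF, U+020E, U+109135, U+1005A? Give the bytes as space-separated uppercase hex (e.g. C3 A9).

E7 9E B2 F0 9F 8C 84 F4 88 AE AB E2 86 AF C8 8E F4 89 84 B5 F0 90 81 9A

U+77B2: 3-byte form → E7 9E B2.
U+1F304: 4-byte form → F0 9F 8C 84.
U+108BAB: 4-byte form → F4 88 AE AB.
U+21AF: 3-byte form → E2 86 AF.
U+020E: 2-byte form → C8 8E.
U+109135: 4-byte form → F4 89 84 B5.
U+1005A: 4-byte form → F0 90 81 9A.
Concatenated (24 bytes): E7 9E B2 F0 9F 8C 84 F4 88 AE AB E2 86 AF C8 8E F4 89 84 B5 F0 90 81 9A.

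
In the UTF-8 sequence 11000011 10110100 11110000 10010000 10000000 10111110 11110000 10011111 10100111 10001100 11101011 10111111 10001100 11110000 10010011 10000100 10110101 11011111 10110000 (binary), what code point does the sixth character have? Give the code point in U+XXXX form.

U+07F0

Offset 0: leading byte 0xC3 = 11000011 → 2-byte char #1 = C3 B4.
Offset 2: leading byte 0xF0 = 11110000 → 4-byte char #2 = F0 90 80 BE.
Offset 6: leading byte 0xF0 = 11110000 → 4-byte char #3 = F0 9F A7 8C.
Offset 10: leading byte 0xEB = 11101011 → 3-byte char #4 = EB BF 8C.
Offset 13: leading byte 0xF0 = 11110000 → 4-byte char #5 = F0 93 84 B5.
Offset 17: leading byte 0xDF = 11011111 → 2-byte char #6 = DF B0.
Leading byte 0xDF = 11011111 matches 110xxxxx → 2-byte sequence.
Byte 1: 0xDF = 11011111, payload 11111 (5 bits).
Byte 2: 0xB0 = 10110000 (10xxxxxx ✓), payload 110000.
Concatenate: 11111110000 = 0x7F0 (11 bits → U+07F0).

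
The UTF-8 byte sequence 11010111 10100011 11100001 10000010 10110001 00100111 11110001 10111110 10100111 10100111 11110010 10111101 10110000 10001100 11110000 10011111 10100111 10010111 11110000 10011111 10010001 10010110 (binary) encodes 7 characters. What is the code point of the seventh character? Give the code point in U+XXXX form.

U+1F456

Offset 0: leading byte 0xD7 = 11010111 → 2-byte char #1 = D7 A3.
Offset 2: leading byte 0xE1 = 11100001 → 3-byte char #2 = E1 82 B1.
Offset 5: leading byte 0x27 = 00100111 → 1-byte char #3 = 27.
Offset 6: leading byte 0xF1 = 11110001 → 4-byte char #4 = F1 BE A7 A7.
Offset 10: leading byte 0xF2 = 11110010 → 4-byte char #5 = F2 BD B0 8C.
Offset 14: leading byte 0xF0 = 11110000 → 4-byte char #6 = F0 9F A7 97.
Offset 18: leading byte 0xF0 = 11110000 → 4-byte char #7 = F0 9F 91 96.
Leading byte 0xF0 = 11110000 matches 11110xxx → 4-byte sequence.
Byte 1: 0xF0 = 11110000, payload 000 (3 bits).
Byte 2: 0x9F = 10011111 (10xxxxxx ✓), payload 011111.
Byte 3: 0x91 = 10010001 (10xxxxxx ✓), payload 010001.
Byte 4: 0x96 = 10010110 (10xxxxxx ✓), payload 010110.
Concatenate: 000011111010001010110 = 0x1F456 (21 bits → U+1F456).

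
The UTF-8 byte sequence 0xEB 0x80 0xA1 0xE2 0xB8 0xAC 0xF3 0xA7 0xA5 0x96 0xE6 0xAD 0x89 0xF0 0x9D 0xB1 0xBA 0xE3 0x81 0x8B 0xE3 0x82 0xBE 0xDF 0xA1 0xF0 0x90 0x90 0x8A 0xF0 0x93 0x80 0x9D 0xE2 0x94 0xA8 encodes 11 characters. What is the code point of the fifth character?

U+1DC7A

Offset 0: leading byte 0xEB = 11101011 → 3-byte char #1 = EB 80 A1.
Offset 3: leading byte 0xE2 = 11100010 → 3-byte char #2 = E2 B8 AC.
Offset 6: leading byte 0xF3 = 11110011 → 4-byte char #3 = F3 A7 A5 96.
Offset 10: leading byte 0xE6 = 11100110 → 3-byte char #4 = E6 AD 89.
Offset 13: leading byte 0xF0 = 11110000 → 4-byte char #5 = F0 9D B1 BA.
Leading byte 0xF0 = 11110000 matches 11110xxx → 4-byte sequence.
Byte 1: 0xF0 = 11110000, payload 000 (3 bits).
Byte 2: 0x9D = 10011101 (10xxxxxx ✓), payload 011101.
Byte 3: 0xB1 = 10110001 (10xxxxxx ✓), payload 110001.
Byte 4: 0xBA = 10111010 (10xxxxxx ✓), payload 111010.
Concatenate: 000011101110001111010 = 0x1DC7A (21 bits → U+1DC7A).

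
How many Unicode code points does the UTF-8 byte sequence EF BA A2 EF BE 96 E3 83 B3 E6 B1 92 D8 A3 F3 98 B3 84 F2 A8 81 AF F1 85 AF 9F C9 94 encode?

9

Byte at offset 0: 0xEF = 11101111 → 3-byte char (#1). Advance 3.
Byte at offset 3: 0xEF = 11101111 → 3-byte char (#2). Advance 3.
Byte at offset 6: 0xE3 = 11100011 → 3-byte char (#3). Advance 3.
Byte at offset 9: 0xE6 = 11100110 → 3-byte char (#4). Advance 3.
Byte at offset 12: 0xD8 = 11011000 → 2-byte char (#5). Advance 2.
Byte at offset 14: 0xF3 = 11110011 → 4-byte char (#6). Advance 4.
Byte at offset 18: 0xF2 = 11110010 → 4-byte char (#7). Advance 4.
Byte at offset 22: 0xF1 = 11110001 → 4-byte char (#8). Advance 4.
Byte at offset 26: 0xC9 = 11001001 → 2-byte char (#9). Advance 2.
Reached end at offset 28 after 9 code points.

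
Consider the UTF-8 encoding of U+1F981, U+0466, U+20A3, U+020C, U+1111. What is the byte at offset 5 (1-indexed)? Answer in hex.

0xD1

1-indexed offset 5 is 0-indexed offset 4.
U+1F981 → 4-byte form F0 9F A6 81 at offsets 0–3.
U+0466 → 2-byte form D1 A6 at offsets 4–5.
Offset 4 falls in char 2's range; it's byte 1 of D1 A6 = 0xD1.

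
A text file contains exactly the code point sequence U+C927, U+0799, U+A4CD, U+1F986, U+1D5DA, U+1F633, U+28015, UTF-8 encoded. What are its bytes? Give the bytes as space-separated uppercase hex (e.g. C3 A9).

EC A4 A7 DE 99 EA 93 8D F0 9F A6 86 F0 9D 97 9A F0 9F 98 B3 F0 A8 80 95

U+C927: 3-byte form → EC A4 A7.
U+0799: 2-byte form → DE 99.
U+A4CD: 3-byte form → EA 93 8D.
U+1F986: 4-byte form → F0 9F A6 86.
U+1D5DA: 4-byte form → F0 9D 97 9A.
U+1F633: 4-byte form → F0 9F 98 B3.
U+28015: 4-byte form → F0 A8 80 95.
Concatenated (24 bytes): EC A4 A7 DE 99 EA 93 8D F0 9F A6 86 F0 9D 97 9A F0 9F 98 B3 F0 A8 80 95.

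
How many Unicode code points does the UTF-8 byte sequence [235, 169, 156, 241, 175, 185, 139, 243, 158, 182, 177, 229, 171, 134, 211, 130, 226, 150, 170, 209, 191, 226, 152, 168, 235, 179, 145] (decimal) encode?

9

Byte at offset 0: 0xEB = 11101011 → 3-byte char (#1). Advance 3.
Byte at offset 3: 0xF1 = 11110001 → 4-byte char (#2). Advance 4.
Byte at offset 7: 0xF3 = 11110011 → 4-byte char (#3). Advance 4.
Byte at offset 11: 0xE5 = 11100101 → 3-byte char (#4). Advance 3.
Byte at offset 14: 0xD3 = 11010011 → 2-byte char (#5). Advance 2.
Byte at offset 16: 0xE2 = 11100010 → 3-byte char (#6). Advance 3.
Byte at offset 19: 0xD1 = 11010001 → 2-byte char (#7). Advance 2.
Byte at offset 21: 0xE2 = 11100010 → 3-byte char (#8). Advance 3.
Byte at offset 24: 0xEB = 11101011 → 3-byte char (#9). Advance 3.
Reached end at offset 27 after 9 code points.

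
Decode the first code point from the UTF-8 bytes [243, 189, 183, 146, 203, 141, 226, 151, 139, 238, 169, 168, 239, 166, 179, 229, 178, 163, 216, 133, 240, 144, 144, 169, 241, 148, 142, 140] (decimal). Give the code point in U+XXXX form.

Offset 0: leading byte 0xF3 = 11110011 → 4-byte char #1 = F3 BD B7 92.
Leading byte 0xF3 = 11110011 matches 11110xxx → 4-byte sequence.
Byte 1: 0xF3 = 11110011, payload 011 (3 bits).
Byte 2: 0xBD = 10111101 (10xxxxxx ✓), payload 111101.
Byte 3: 0xB7 = 10110111 (10xxxxxx ✓), payload 110111.
Byte 4: 0x92 = 10010010 (10xxxxxx ✓), payload 010010.
Concatenate: 011111101110111010010 = 0xFDDD2 (21 bits → U+FDDD2).

U+FDDD2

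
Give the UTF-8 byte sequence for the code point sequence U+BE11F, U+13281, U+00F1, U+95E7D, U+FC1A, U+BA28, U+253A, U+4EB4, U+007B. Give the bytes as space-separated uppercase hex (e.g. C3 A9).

F2 BE 84 9F F0 93 8A 81 C3 B1 F2 95 B9 BD EF B0 9A EB A8 A8 E2 94 BA E4 BA B4 7B

U+BE11F: 4-byte form → F2 BE 84 9F.
U+13281: 4-byte form → F0 93 8A 81.
U+00F1: 2-byte form → C3 B1.
U+95E7D: 4-byte form → F2 95 B9 BD.
U+FC1A: 3-byte form → EF B0 9A.
U+BA28: 3-byte form → EB A8 A8.
U+253A: 3-byte form → E2 94 BA.
U+4EB4: 3-byte form → E4 BA B4.
U+007B: 1-byte form → 7B.
Concatenated (27 bytes): F2 BE 84 9F F0 93 8A 81 C3 B1 F2 95 B9 BD EF B0 9A EB A8 A8 E2 94 BA E4 BA B4 7B.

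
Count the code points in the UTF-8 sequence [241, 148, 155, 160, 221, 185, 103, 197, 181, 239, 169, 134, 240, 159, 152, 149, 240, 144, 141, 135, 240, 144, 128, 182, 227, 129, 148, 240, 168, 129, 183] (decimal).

10

Byte at offset 0: 0xF1 = 11110001 → 4-byte char (#1). Advance 4.
Byte at offset 4: 0xDD = 11011101 → 2-byte char (#2). Advance 2.
Byte at offset 6: 0x67 = 01100111 → 1-byte char (#3). Advance 1.
Byte at offset 7: 0xC5 = 11000101 → 2-byte char (#4). Advance 2.
Byte at offset 9: 0xEF = 11101111 → 3-byte char (#5). Advance 3.
Byte at offset 12: 0xF0 = 11110000 → 4-byte char (#6). Advance 4.
Byte at offset 16: 0xF0 = 11110000 → 4-byte char (#7). Advance 4.
Byte at offset 20: 0xF0 = 11110000 → 4-byte char (#8). Advance 4.
Byte at offset 24: 0xE3 = 11100011 → 3-byte char (#9). Advance 3.
Byte at offset 27: 0xF0 = 11110000 → 4-byte char (#10). Advance 4.
Reached end at offset 31 after 10 code points.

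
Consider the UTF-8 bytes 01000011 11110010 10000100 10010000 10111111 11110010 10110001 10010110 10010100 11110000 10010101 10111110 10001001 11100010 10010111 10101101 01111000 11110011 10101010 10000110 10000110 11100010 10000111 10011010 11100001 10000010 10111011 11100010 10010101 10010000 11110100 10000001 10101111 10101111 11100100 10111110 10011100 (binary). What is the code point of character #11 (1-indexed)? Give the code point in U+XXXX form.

U+101BEF

Offset 0: leading byte 0x43 = 01000011 → 1-byte char #1 = 43.
Offset 1: leading byte 0xF2 = 11110010 → 4-byte char #2 = F2 84 90 BF.
Offset 5: leading byte 0xF2 = 11110010 → 4-byte char #3 = F2 B1 96 94.
Offset 9: leading byte 0xF0 = 11110000 → 4-byte char #4 = F0 95 BE 89.
Offset 13: leading byte 0xE2 = 11100010 → 3-byte char #5 = E2 97 AD.
Offset 16: leading byte 0x78 = 01111000 → 1-byte char #6 = 78.
Offset 17: leading byte 0xF3 = 11110011 → 4-byte char #7 = F3 AA 86 86.
Offset 21: leading byte 0xE2 = 11100010 → 3-byte char #8 = E2 87 9A.
Offset 24: leading byte 0xE1 = 11100001 → 3-byte char #9 = E1 82 BB.
Offset 27: leading byte 0xE2 = 11100010 → 3-byte char #10 = E2 95 90.
Offset 30: leading byte 0xF4 = 11110100 → 4-byte char #11 = F4 81 AF AF.
Leading byte 0xF4 = 11110100 matches 11110xxx → 4-byte sequence.
Byte 1: 0xF4 = 11110100, payload 100 (3 bits).
Byte 2: 0x81 = 10000001 (10xxxxxx ✓), payload 000001.
Byte 3: 0xAF = 10101111 (10xxxxxx ✓), payload 101111.
Byte 4: 0xAF = 10101111 (10xxxxxx ✓), payload 101111.
Concatenate: 100000001101111101111 = 0x101BEF (21 bits → U+101BEF).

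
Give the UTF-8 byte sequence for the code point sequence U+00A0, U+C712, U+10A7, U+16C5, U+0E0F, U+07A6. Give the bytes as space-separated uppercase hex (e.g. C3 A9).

C2 A0 EC 9C 92 E1 82 A7 E1 9B 85 E0 B8 8F DE A6

U+00A0: 2-byte form → C2 A0.
U+C712: 3-byte form → EC 9C 92.
U+10A7: 3-byte form → E1 82 A7.
U+16C5: 3-byte form → E1 9B 85.
U+0E0F: 3-byte form → E0 B8 8F.
U+07A6: 2-byte form → DE A6.
Concatenated (16 bytes): C2 A0 EC 9C 92 E1 82 A7 E1 9B 85 E0 B8 8F DE A6.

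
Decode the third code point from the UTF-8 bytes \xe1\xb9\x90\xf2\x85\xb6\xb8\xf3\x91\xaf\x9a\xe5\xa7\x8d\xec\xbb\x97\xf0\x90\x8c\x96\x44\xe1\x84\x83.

U+D1BDA

Offset 0: leading byte 0xE1 = 11100001 → 3-byte char #1 = E1 B9 90.
Offset 3: leading byte 0xF2 = 11110010 → 4-byte char #2 = F2 85 B6 B8.
Offset 7: leading byte 0xF3 = 11110011 → 4-byte char #3 = F3 91 AF 9A.
Leading byte 0xF3 = 11110011 matches 11110xxx → 4-byte sequence.
Byte 1: 0xF3 = 11110011, payload 011 (3 bits).
Byte 2: 0x91 = 10010001 (10xxxxxx ✓), payload 010001.
Byte 3: 0xAF = 10101111 (10xxxxxx ✓), payload 101111.
Byte 4: 0x9A = 10011010 (10xxxxxx ✓), payload 011010.
Concatenate: 011010001101111011010 = 0xD1BDA (21 bits → U+D1BDA).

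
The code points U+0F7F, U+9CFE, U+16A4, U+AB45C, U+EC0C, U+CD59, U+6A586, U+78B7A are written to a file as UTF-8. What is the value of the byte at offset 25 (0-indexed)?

0xAD

U+0F7F → 3-byte form E0 BD BF at offsets 0–2.
U+9CFE → 3-byte form E9 B3 BE at offsets 3–5.
U+16A4 → 3-byte form E1 9A A4 at offsets 6–8.
U+AB45C → 4-byte form F2 AB 91 9C at offsets 9–12.
U+EC0C → 3-byte form EE B0 8C at offsets 13–15.
U+CD59 → 3-byte form EC B5 99 at offsets 16–18.
U+6A586 → 4-byte form F1 AA 96 86 at offsets 19–22.
U+78B7A → 4-byte form F1 B8 AD BA at offsets 23–26.
Offset 25 falls in char 8's range; it's byte 3 of F1 B8 AD BA = 0xAD.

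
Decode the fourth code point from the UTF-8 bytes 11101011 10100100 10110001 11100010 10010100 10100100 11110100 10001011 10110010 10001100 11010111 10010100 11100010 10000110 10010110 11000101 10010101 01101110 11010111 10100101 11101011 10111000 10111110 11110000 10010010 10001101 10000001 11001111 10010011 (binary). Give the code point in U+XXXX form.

U+05D4

Offset 0: leading byte 0xEB = 11101011 → 3-byte char #1 = EB A4 B1.
Offset 3: leading byte 0xE2 = 11100010 → 3-byte char #2 = E2 94 A4.
Offset 6: leading byte 0xF4 = 11110100 → 4-byte char #3 = F4 8B B2 8C.
Offset 10: leading byte 0xD7 = 11010111 → 2-byte char #4 = D7 94.
Leading byte 0xD7 = 11010111 matches 110xxxxx → 2-byte sequence.
Byte 1: 0xD7 = 11010111, payload 10111 (5 bits).
Byte 2: 0x94 = 10010100 (10xxxxxx ✓), payload 010100.
Concatenate: 10111010100 = 0x5D4 (11 bits → U+05D4).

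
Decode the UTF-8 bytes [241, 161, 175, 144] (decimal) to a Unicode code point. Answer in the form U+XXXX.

U+61BD0

Leading byte 0xF1 = 11110001 matches 11110xxx → 4-byte sequence.
Byte 1: 0xF1 = 11110001, payload 001 (3 bits).
Byte 2: 0xA1 = 10100001 (10xxxxxx ✓), payload 100001.
Byte 3: 0xAF = 10101111 (10xxxxxx ✓), payload 101111.
Byte 4: 0x90 = 10010000 (10xxxxxx ✓), payload 010000.
Concatenate: 001100001101111010000 = 0x61BD0 (21 bits → U+61BD0).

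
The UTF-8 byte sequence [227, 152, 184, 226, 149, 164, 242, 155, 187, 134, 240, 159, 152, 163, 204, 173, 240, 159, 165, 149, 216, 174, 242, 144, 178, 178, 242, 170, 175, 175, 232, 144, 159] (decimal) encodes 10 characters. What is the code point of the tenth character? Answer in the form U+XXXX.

U+841F

Offset 0: leading byte 0xE3 = 11100011 → 3-byte char #1 = E3 98 B8.
Offset 3: leading byte 0xE2 = 11100010 → 3-byte char #2 = E2 95 A4.
Offset 6: leading byte 0xF2 = 11110010 → 4-byte char #3 = F2 9B BB 86.
Offset 10: leading byte 0xF0 = 11110000 → 4-byte char #4 = F0 9F 98 A3.
Offset 14: leading byte 0xCC = 11001100 → 2-byte char #5 = CC AD.
Offset 16: leading byte 0xF0 = 11110000 → 4-byte char #6 = F0 9F A5 95.
Offset 20: leading byte 0xD8 = 11011000 → 2-byte char #7 = D8 AE.
Offset 22: leading byte 0xF2 = 11110010 → 4-byte char #8 = F2 90 B2 B2.
Offset 26: leading byte 0xF2 = 11110010 → 4-byte char #9 = F2 AA AF AF.
Offset 30: leading byte 0xE8 = 11101000 → 3-byte char #10 = E8 90 9F.
Leading byte 0xE8 = 11101000 matches 1110xxxx → 3-byte sequence.
Byte 1: 0xE8 = 11101000, payload 1000 (4 bits).
Byte 2: 0x90 = 10010000 (10xxxxxx ✓), payload 010000.
Byte 3: 0x9F = 10011111 (10xxxxxx ✓), payload 011111.
Concatenate: 1000010000011111 = 0x841F (16 bits → U+841F).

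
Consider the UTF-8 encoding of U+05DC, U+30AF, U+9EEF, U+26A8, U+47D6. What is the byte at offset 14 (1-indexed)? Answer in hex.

1-indexed offset 14 is 0-indexed offset 13.
U+05DC → 2-byte form D7 9C at offsets 0–1.
U+30AF → 3-byte form E3 82 AF at offsets 2–4.
U+9EEF → 3-byte form E9 BB AF at offsets 5–7.
U+26A8 → 3-byte form E2 9A A8 at offsets 8–10.
U+47D6 → 3-byte form E4 9F 96 at offsets 11–13.
Offset 13 falls in char 5's range; it's byte 3 of E4 9F 96 = 0x96.

0x96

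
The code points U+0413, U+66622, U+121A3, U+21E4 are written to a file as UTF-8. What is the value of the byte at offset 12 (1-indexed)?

0x87

1-indexed offset 12 is 0-indexed offset 11.
U+0413 → 2-byte form D0 93 at offsets 0–1.
U+66622 → 4-byte form F1 A6 98 A2 at offsets 2–5.
U+121A3 → 4-byte form F0 92 86 A3 at offsets 6–9.
U+21E4 → 3-byte form E2 87 A4 at offsets 10–12.
Offset 11 falls in char 4's range; it's byte 2 of E2 87 A4 = 0x87.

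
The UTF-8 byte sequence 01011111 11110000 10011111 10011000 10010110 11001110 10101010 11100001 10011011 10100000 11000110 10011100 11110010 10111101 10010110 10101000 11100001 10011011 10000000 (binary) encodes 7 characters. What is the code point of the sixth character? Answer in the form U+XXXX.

Offset 0: leading byte 0x5F = 01011111 → 1-byte char #1 = 5F.
Offset 1: leading byte 0xF0 = 11110000 → 4-byte char #2 = F0 9F 98 96.
Offset 5: leading byte 0xCE = 11001110 → 2-byte char #3 = CE AA.
Offset 7: leading byte 0xE1 = 11100001 → 3-byte char #4 = E1 9B A0.
Offset 10: leading byte 0xC6 = 11000110 → 2-byte char #5 = C6 9C.
Offset 12: leading byte 0xF2 = 11110010 → 4-byte char #6 = F2 BD 96 A8.
Leading byte 0xF2 = 11110010 matches 11110xxx → 4-byte sequence.
Byte 1: 0xF2 = 11110010, payload 010 (3 bits).
Byte 2: 0xBD = 10111101 (10xxxxxx ✓), payload 111101.
Byte 3: 0x96 = 10010110 (10xxxxxx ✓), payload 010110.
Byte 4: 0xA8 = 10101000 (10xxxxxx ✓), payload 101000.
Concatenate: 010111101010110101000 = 0xBD5A8 (21 bits → U+BD5A8).

U+BD5A8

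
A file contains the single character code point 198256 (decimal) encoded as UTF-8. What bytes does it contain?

F0 B0 99 B0

U+30670 = 0x30670 = 198256 decimal. In range U+10000–U+10FFFF → 4-byte form: 11110xxx 10xxxxxx 10xxxxxx 10xxxxxx.
Binary (21 bits): 000110000011001110000.
Split 3+6+6+6: 000 | 110000 | 011001 | 110000.
Byte 1: 11110000 = 0xF0.
Byte 2: 10110000 = 0xB0.
Byte 3: 10011001 = 0x99.
Byte 4: 10110000 = 0xB0.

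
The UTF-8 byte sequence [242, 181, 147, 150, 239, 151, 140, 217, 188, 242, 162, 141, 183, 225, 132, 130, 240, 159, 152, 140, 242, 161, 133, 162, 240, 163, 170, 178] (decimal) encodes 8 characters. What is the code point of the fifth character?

Offset 0: leading byte 0xF2 = 11110010 → 4-byte char #1 = F2 B5 93 96.
Offset 4: leading byte 0xEF = 11101111 → 3-byte char #2 = EF 97 8C.
Offset 7: leading byte 0xD9 = 11011001 → 2-byte char #3 = D9 BC.
Offset 9: leading byte 0xF2 = 11110010 → 4-byte char #4 = F2 A2 8D B7.
Offset 13: leading byte 0xE1 = 11100001 → 3-byte char #5 = E1 84 82.
Leading byte 0xE1 = 11100001 matches 1110xxxx → 3-byte sequence.
Byte 1: 0xE1 = 11100001, payload 0001 (4 bits).
Byte 2: 0x84 = 10000100 (10xxxxxx ✓), payload 000100.
Byte 3: 0x82 = 10000010 (10xxxxxx ✓), payload 000010.
Concatenate: 0001000100000010 = 0x1102 (16 bits → U+1102).

U+1102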